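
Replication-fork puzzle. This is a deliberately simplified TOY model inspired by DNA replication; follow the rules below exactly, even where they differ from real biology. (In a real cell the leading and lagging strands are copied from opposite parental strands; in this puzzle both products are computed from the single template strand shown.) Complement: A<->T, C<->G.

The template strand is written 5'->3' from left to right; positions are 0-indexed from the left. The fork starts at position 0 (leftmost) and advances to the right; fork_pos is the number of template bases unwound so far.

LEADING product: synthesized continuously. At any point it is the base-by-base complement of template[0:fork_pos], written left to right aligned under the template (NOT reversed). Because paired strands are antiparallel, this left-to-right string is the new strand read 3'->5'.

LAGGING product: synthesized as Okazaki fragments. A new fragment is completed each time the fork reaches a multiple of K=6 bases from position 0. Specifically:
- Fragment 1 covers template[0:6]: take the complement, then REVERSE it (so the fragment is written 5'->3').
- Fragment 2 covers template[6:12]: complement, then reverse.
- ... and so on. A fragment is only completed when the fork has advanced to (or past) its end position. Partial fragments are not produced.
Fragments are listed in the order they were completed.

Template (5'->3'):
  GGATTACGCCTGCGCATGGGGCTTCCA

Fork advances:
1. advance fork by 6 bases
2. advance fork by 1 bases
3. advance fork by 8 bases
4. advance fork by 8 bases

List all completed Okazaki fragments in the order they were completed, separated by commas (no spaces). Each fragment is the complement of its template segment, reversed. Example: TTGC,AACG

Step 1: advance 6 -> fork_pos = 0 + 6 = 6. Reached multiple(s) of 6: 6 -> fragment 1 completed (1 total).
Step 2: advance 1 -> fork_pos = 6 + 1 = 7. Next multiple of 6 is 12 (not reached); still 1 fragment(s).
Step 3: advance 8 -> fork_pos = 7 + 8 = 15. Reached multiple(s) of 6: 12 -> fragment 2 completed (2 total).
Step 4: advance 8 -> fork_pos = 15 + 8 = 23. Reached multiple(s) of 6: 18 -> fragment 3 completed (3 total).
Final fork_pos = 23, so 3 fragment(s) are complete. Build each: template segment -> complement -> reverse.
Fragment 1: template[0:6] = GGATTA -> complement CCTAAT -> reversed TAATCC
Fragment 2: template[6:12] = CGCCTG -> complement GCGGAC -> reversed CAGGCG
Fragment 3: template[12:18] = CGCATG -> complement GCGTAC -> reversed CATGCG

Answer: TAATCC,CAGGCG,CATGCG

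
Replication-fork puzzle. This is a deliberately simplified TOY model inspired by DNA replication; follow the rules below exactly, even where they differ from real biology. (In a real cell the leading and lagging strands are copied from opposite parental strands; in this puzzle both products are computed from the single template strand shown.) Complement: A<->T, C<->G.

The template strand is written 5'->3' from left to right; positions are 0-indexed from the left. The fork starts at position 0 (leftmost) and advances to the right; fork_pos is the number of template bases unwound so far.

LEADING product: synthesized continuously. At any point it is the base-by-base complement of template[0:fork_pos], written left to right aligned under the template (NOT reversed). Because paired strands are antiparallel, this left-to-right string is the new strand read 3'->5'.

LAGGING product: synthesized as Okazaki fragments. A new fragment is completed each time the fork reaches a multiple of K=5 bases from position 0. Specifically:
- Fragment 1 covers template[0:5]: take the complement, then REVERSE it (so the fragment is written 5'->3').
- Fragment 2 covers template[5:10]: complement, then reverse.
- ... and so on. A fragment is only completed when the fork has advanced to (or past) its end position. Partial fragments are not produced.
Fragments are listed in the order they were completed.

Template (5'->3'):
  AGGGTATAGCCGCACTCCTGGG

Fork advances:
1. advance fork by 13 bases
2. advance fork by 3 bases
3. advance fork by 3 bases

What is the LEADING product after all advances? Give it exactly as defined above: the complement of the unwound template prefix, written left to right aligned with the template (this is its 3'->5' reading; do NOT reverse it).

Step 1: advance 13 -> fork_pos = 0 + 13 = 13.
Step 2: advance 3 -> fork_pos = 13 + 3 = 16.
Step 3: advance 3 -> fork_pos = 16 + 3 = 19.
Unwound prefix: template[0:19] = AGGGTATAGCCGCACTCCT
Complement it base by base (A<->T, C<->G), keeping left-to-right order:
  [0:5] AGGGT -> TCCCA
  [5:10] ATAGC -> TATCG
  [10:15] CGCAC -> GCGTG
  [15:19] TCCT -> AGGA
Concatenate: TCCCATATCGGCGTGAGGA (length 19; written aligned with the template, i.e. 3'->5').

Answer: TCCCATATCGGCGTGAGGA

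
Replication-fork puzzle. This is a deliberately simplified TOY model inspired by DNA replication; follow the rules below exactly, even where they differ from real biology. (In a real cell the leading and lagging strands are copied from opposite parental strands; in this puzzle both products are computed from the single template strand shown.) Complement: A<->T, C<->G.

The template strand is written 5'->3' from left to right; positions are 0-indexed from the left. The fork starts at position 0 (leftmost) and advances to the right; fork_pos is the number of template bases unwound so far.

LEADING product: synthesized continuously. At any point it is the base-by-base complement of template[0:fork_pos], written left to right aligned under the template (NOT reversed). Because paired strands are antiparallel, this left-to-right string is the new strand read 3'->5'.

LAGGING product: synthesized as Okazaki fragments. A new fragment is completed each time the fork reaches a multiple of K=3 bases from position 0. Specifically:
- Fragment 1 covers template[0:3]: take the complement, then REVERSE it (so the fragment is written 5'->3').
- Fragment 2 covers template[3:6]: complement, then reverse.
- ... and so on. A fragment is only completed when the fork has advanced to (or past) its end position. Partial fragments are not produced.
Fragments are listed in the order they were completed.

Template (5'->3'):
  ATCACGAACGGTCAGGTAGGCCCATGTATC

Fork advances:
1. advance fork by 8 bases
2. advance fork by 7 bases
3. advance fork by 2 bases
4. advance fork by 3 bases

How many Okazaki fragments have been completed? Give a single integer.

Answer: 6

Derivation:
Step 1: advance 8 -> fork_pos = 0 + 8 = 8. Reached multiple(s) of 3: 3, 6 -> fragments 1-2 completed (2 total).
Step 2: advance 7 -> fork_pos = 8 + 7 = 15. Reached multiple(s) of 3: 9, 12, 15 -> fragments 3-5 completed (5 total).
Step 3: advance 2 -> fork_pos = 15 + 2 = 17. Next multiple of 3 is 18 (not reached); still 5 fragment(s).
Step 4: advance 3 -> fork_pos = 17 + 3 = 20. Reached multiple(s) of 3: 18 -> fragment 6 completed (6 total).
Check: final fork_pos = 20; the multiples of 3 that are <= 20 are 3..18 -> 20 // 3 = 6 completed fragment(s).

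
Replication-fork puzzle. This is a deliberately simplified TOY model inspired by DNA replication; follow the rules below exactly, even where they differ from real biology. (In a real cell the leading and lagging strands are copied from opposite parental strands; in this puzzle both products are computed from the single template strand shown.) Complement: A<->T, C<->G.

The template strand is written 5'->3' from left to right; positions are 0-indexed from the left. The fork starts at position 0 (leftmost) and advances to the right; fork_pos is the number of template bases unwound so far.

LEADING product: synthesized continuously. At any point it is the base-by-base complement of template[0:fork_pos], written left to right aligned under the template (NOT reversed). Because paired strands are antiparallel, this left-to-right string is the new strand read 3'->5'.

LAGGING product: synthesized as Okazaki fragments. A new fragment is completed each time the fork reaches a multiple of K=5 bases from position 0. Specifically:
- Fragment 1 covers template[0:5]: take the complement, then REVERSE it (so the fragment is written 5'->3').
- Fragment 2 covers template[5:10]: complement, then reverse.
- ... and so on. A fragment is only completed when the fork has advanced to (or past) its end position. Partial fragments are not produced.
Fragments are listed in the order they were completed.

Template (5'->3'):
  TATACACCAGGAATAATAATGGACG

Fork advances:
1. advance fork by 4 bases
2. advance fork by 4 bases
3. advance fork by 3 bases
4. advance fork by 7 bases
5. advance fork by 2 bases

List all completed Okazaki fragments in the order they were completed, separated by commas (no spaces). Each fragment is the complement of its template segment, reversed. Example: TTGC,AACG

Answer: GTATA,CTGGT,TATTC,ATTAT

Derivation:
Step 1: advance 4 -> fork_pos = 0 + 4 = 4. Next multiple of 5 is 5 (not reached); still 0 fragment(s).
Step 2: advance 4 -> fork_pos = 4 + 4 = 8. Reached multiple(s) of 5: 5 -> fragment 1 completed (1 total).
Step 3: advance 3 -> fork_pos = 8 + 3 = 11. Reached multiple(s) of 5: 10 -> fragment 2 completed (2 total).
Step 4: advance 7 -> fork_pos = 11 + 7 = 18. Reached multiple(s) of 5: 15 -> fragment 3 completed (3 total).
Step 5: advance 2 -> fork_pos = 18 + 2 = 20. Reached multiple(s) of 5: 20 -> fragment 4 completed (4 total).
Final fork_pos = 20, so 4 fragment(s) are complete. Build each: template segment -> complement -> reverse.
Fragment 1: template[0:5] = TATAC -> complement ATATG -> reversed GTATA
Fragment 2: template[5:10] = ACCAG -> complement TGGTC -> reversed CTGGT
Fragment 3: template[10:15] = GAATA -> complement CTTAT -> reversed TATTC
Fragment 4: template[15:20] = ATAAT -> complement TATTA -> reversed ATTAT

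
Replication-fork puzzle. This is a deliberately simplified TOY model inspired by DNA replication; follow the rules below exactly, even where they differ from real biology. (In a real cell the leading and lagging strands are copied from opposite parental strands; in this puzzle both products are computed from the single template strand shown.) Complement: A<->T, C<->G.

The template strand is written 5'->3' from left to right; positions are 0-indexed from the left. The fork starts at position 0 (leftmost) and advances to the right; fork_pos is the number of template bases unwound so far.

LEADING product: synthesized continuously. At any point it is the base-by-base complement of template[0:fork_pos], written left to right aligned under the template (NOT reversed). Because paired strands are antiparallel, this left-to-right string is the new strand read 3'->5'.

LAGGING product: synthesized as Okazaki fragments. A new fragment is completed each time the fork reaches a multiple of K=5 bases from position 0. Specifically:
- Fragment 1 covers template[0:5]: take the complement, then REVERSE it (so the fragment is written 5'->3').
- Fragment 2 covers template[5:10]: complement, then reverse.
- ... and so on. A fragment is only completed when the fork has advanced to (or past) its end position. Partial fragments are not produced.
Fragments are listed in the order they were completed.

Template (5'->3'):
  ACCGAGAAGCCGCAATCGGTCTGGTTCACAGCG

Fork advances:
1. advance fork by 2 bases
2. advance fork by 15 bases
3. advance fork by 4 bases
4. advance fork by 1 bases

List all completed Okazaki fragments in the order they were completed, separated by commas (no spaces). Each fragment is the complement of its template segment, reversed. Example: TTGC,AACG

Answer: TCGGT,GCTTC,TTGCG,ACCGA

Derivation:
Step 1: advance 2 -> fork_pos = 0 + 2 = 2. Next multiple of 5 is 5 (not reached); still 0 fragment(s).
Step 2: advance 15 -> fork_pos = 2 + 15 = 17. Reached multiple(s) of 5: 5, 10, 15 -> fragments 1-3 completed (3 total).
Step 3: advance 4 -> fork_pos = 17 + 4 = 21. Reached multiple(s) of 5: 20 -> fragment 4 completed (4 total).
Step 4: advance 1 -> fork_pos = 21 + 1 = 22. Next multiple of 5 is 25 (not reached); still 4 fragment(s).
Final fork_pos = 22, so 4 fragment(s) are complete. Build each: template segment -> complement -> reverse.
Fragment 1: template[0:5] = ACCGA -> complement TGGCT -> reversed TCGGT
Fragment 2: template[5:10] = GAAGC -> complement CTTCG -> reversed GCTTC
Fragment 3: template[10:15] = CGCAA -> complement GCGTT -> reversed TTGCG
Fragment 4: template[15:20] = TCGGT -> complement AGCCA -> reversed ACCGA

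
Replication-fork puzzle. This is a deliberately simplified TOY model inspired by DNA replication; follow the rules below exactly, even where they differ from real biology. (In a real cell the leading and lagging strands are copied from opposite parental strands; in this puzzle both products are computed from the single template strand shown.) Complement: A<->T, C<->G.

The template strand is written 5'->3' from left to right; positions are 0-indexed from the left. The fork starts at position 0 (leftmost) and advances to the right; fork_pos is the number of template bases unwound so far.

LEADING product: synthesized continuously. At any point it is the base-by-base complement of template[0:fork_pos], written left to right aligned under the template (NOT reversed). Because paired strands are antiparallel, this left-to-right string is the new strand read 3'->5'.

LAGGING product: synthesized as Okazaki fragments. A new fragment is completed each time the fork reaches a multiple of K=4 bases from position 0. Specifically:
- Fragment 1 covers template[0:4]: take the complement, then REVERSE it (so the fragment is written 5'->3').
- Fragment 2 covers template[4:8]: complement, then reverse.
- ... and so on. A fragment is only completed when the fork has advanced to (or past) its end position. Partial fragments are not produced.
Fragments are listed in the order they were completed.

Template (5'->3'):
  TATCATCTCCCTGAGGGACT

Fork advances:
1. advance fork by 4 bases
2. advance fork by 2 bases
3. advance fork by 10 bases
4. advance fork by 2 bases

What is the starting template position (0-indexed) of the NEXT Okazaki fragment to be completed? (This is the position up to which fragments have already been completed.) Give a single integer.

Step 1: advance 4 -> fork_pos = 0 + 4 = 4. Reached multiple(s) of 4: 4 -> fragment 1 completed (1 total).
Step 2: advance 2 -> fork_pos = 4 + 2 = 6. Next multiple of 4 is 8 (not reached); still 1 fragment(s).
Step 3: advance 10 -> fork_pos = 6 + 10 = 16. Reached multiple(s) of 4: 8, 12, 16 -> fragments 2-4 completed (4 total).
Step 4: advance 2 -> fork_pos = 16 + 2 = 18. Next multiple of 4 is 20 (not reached); still 4 fragment(s).
4 fragment(s) completed, covering template[0:16] (4 x 4 = 16). The next fragment, fragment 5, covers template[16:20], so it starts at position 16.

Answer: 16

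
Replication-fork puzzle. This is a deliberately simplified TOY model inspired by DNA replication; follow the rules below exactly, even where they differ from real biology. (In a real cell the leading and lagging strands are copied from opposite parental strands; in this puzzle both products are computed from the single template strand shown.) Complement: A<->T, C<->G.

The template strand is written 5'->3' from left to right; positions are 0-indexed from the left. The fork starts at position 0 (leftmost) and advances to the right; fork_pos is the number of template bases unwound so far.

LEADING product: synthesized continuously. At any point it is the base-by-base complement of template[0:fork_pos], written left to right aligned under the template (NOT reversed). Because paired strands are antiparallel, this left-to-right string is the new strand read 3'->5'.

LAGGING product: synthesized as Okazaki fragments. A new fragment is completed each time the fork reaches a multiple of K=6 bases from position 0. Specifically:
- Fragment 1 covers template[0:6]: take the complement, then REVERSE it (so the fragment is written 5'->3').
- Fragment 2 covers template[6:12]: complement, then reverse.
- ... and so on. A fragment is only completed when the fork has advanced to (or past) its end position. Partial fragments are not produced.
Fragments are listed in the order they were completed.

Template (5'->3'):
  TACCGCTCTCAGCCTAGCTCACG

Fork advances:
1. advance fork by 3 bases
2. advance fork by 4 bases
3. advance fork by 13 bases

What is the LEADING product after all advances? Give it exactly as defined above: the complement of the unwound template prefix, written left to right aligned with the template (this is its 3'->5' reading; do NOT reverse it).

Step 1: advance 3 -> fork_pos = 0 + 3 = 3.
Step 2: advance 4 -> fork_pos = 3 + 4 = 7.
Step 3: advance 13 -> fork_pos = 7 + 13 = 20.
Unwound prefix: template[0:20] = TACCGCTCTCAGCCTAGCTC
Complement it base by base (A<->T, C<->G), keeping left-to-right order:
  [0:5] TACCG -> ATGGC
  [5:10] CTCTC -> GAGAG
  [10:15] AGCCT -> TCGGA
  [15:20] AGCTC -> TCGAG
Concatenate: ATGGCGAGAGTCGGATCGAG (length 20; written aligned with the template, i.e. 3'->5').

Answer: ATGGCGAGAGTCGGATCGAG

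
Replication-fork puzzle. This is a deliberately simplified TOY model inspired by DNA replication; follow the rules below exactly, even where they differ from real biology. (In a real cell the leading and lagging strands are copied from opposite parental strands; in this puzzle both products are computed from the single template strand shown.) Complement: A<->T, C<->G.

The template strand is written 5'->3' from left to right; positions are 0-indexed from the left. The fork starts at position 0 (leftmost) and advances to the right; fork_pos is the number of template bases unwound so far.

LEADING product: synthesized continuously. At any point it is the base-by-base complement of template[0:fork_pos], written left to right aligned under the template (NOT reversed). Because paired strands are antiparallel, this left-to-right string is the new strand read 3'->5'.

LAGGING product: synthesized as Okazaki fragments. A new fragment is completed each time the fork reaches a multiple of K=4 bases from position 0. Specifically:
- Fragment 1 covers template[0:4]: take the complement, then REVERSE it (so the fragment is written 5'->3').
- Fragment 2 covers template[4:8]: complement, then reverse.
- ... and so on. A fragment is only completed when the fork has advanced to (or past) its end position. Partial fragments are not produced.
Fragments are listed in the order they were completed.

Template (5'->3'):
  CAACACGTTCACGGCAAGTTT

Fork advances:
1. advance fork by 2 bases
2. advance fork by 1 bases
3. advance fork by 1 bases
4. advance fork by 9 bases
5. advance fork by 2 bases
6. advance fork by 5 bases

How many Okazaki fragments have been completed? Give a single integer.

Answer: 5

Derivation:
Step 1: advance 2 -> fork_pos = 0 + 2 = 2. Next multiple of 4 is 4 (not reached); still 0 fragment(s).
Step 2: advance 1 -> fork_pos = 2 + 1 = 3. Next multiple of 4 is 4 (not reached); still 0 fragment(s).
Step 3: advance 1 -> fork_pos = 3 + 1 = 4. Reached multiple(s) of 4: 4 -> fragment 1 completed (1 total).
Step 4: advance 9 -> fork_pos = 4 + 9 = 13. Reached multiple(s) of 4: 8, 12 -> fragments 2-3 completed (3 total).
Step 5: advance 2 -> fork_pos = 13 + 2 = 15. Next multiple of 4 is 16 (not reached); still 3 fragment(s).
Step 6: advance 5 -> fork_pos = 15 + 5 = 20. Reached multiple(s) of 4: 16, 20 -> fragments 4-5 completed (5 total).
Check: final fork_pos = 20; the multiples of 4 that are <= 20 are 4..20 -> 20 // 4 = 5 completed fragment(s).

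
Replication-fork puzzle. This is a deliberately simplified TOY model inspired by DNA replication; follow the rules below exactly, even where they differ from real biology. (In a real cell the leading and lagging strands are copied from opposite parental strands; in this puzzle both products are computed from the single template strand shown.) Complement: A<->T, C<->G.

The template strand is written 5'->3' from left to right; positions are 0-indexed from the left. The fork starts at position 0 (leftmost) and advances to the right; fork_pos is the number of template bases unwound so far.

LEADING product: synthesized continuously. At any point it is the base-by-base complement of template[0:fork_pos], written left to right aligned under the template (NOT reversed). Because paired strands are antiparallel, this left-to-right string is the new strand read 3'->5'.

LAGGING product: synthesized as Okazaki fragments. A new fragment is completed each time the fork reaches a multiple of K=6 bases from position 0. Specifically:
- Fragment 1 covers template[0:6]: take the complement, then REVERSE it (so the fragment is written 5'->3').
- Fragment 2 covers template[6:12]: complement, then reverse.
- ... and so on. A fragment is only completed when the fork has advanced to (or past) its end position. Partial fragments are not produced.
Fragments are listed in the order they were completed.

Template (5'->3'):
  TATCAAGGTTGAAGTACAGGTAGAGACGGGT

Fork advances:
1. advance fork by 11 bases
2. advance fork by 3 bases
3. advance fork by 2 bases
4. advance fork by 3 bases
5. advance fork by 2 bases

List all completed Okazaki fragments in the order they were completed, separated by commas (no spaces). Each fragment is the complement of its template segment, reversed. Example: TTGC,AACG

Answer: TTGATA,TCAACC,TGTACT

Derivation:
Step 1: advance 11 -> fork_pos = 0 + 11 = 11. Reached multiple(s) of 6: 6 -> fragment 1 completed (1 total).
Step 2: advance 3 -> fork_pos = 11 + 3 = 14. Reached multiple(s) of 6: 12 -> fragment 2 completed (2 total).
Step 3: advance 2 -> fork_pos = 14 + 2 = 16. Next multiple of 6 is 18 (not reached); still 2 fragment(s).
Step 4: advance 3 -> fork_pos = 16 + 3 = 19. Reached multiple(s) of 6: 18 -> fragment 3 completed (3 total).
Step 5: advance 2 -> fork_pos = 19 + 2 = 21. Next multiple of 6 is 24 (not reached); still 3 fragment(s).
Final fork_pos = 21, so 3 fragment(s) are complete. Build each: template segment -> complement -> reverse.
Fragment 1: template[0:6] = TATCAA -> complement ATAGTT -> reversed TTGATA
Fragment 2: template[6:12] = GGTTGA -> complement CCAACT -> reversed TCAACC
Fragment 3: template[12:18] = AGTACA -> complement TCATGT -> reversed TGTACT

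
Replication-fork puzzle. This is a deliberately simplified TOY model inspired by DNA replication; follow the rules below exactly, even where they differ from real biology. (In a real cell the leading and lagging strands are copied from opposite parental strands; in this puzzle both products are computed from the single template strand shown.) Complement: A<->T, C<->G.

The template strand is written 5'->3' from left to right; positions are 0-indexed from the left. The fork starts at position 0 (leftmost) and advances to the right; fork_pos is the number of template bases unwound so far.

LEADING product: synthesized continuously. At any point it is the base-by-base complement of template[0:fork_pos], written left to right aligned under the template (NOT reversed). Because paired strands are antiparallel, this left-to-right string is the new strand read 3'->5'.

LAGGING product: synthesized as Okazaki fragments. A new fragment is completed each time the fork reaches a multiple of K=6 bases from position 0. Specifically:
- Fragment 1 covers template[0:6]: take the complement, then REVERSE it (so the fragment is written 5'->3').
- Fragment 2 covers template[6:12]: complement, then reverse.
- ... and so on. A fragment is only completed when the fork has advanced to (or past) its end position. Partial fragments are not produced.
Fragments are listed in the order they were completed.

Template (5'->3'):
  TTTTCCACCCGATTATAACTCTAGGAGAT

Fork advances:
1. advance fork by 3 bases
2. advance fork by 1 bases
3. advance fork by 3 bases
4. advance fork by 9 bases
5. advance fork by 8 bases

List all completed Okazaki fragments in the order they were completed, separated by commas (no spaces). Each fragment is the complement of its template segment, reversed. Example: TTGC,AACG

Step 1: advance 3 -> fork_pos = 0 + 3 = 3. Next multiple of 6 is 6 (not reached); still 0 fragment(s).
Step 2: advance 1 -> fork_pos = 3 + 1 = 4. Next multiple of 6 is 6 (not reached); still 0 fragment(s).
Step 3: advance 3 -> fork_pos = 4 + 3 = 7. Reached multiple(s) of 6: 6 -> fragment 1 completed (1 total).
Step 4: advance 9 -> fork_pos = 7 + 9 = 16. Reached multiple(s) of 6: 12 -> fragment 2 completed (2 total).
Step 5: advance 8 -> fork_pos = 16 + 8 = 24. Reached multiple(s) of 6: 18, 24 -> fragments 3-4 completed (4 total).
Final fork_pos = 24, so 4 fragment(s) are complete. Build each: template segment -> complement -> reverse.
Fragment 1: template[0:6] = TTTTCC -> complement AAAAGG -> reversed GGAAAA
Fragment 2: template[6:12] = ACCCGA -> complement TGGGCT -> reversed TCGGGT
Fragment 3: template[12:18] = TTATAA -> complement AATATT -> reversed TTATAA
Fragment 4: template[18:24] = CTCTAG -> complement GAGATC -> reversed CTAGAG

Answer: GGAAAA,TCGGGT,TTATAA,CTAGAG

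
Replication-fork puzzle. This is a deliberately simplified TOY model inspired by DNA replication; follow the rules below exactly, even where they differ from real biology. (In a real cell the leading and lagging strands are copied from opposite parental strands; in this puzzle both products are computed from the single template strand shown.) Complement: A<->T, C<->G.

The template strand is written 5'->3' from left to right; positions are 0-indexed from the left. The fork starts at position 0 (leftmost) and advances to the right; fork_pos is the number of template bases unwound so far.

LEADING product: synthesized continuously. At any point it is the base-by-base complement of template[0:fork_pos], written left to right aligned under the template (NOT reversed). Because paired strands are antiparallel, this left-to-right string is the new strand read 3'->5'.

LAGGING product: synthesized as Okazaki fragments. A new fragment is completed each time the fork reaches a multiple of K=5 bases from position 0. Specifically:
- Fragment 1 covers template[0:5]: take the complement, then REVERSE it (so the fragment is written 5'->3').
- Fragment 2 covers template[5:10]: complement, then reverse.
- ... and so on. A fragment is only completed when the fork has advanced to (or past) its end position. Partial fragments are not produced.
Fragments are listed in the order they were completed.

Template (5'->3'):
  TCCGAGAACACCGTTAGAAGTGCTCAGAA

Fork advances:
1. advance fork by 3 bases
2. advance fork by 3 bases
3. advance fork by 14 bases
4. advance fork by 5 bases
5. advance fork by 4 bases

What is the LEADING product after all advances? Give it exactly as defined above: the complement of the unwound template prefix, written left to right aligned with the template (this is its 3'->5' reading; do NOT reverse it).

Answer: AGGCTCTTGTGGCAATCTTCACGAGTCTT

Derivation:
Step 1: advance 3 -> fork_pos = 0 + 3 = 3.
Step 2: advance 3 -> fork_pos = 3 + 3 = 6.
Step 3: advance 14 -> fork_pos = 6 + 14 = 20.
Step 4: advance 5 -> fork_pos = 20 + 5 = 25.
Step 5: advance 4 -> fork_pos = 25 + 4 = 29.
Unwound prefix: template[0:29] = TCCGAGAACACCGTTAGAAGTGCTCAGAA
Complement it base by base (A<->T, C<->G), keeping left-to-right order:
  [0:5] TCCGA -> AGGCT
  [5:10] GAACA -> CTTGT
  [10:15] CCGTT -> GGCAA
  [15:20] AGAAG -> TCTTC
  [20:25] TGCTC -> ACGAG
  [25:29] AGAA -> TCTT
Concatenate: AGGCTCTTGTGGCAATCTTCACGAGTCTT (length 29; written aligned with the template, i.e. 3'->5').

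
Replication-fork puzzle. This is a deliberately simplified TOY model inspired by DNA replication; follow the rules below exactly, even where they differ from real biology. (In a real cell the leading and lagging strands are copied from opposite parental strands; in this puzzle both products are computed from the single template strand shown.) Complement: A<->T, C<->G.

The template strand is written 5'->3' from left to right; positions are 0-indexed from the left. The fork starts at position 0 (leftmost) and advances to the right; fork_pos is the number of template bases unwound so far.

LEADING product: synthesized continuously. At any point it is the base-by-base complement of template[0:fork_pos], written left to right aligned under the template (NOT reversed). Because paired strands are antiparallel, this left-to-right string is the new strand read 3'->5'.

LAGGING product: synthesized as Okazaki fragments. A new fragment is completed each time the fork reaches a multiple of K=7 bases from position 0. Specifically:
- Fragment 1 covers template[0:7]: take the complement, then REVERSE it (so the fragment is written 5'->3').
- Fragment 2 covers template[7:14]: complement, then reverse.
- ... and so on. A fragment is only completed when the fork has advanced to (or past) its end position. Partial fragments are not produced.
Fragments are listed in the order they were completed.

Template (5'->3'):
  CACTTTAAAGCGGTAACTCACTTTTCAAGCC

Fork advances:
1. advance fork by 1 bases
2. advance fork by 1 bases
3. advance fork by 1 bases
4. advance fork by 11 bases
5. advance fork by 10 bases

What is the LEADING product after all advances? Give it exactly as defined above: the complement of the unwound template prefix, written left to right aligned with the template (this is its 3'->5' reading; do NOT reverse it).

Answer: GTGAAATTTCGCCATTGAGTGAAA

Derivation:
Step 1: advance 1 -> fork_pos = 0 + 1 = 1.
Step 2: advance 1 -> fork_pos = 1 + 1 = 2.
Step 3: advance 1 -> fork_pos = 2 + 1 = 3.
Step 4: advance 11 -> fork_pos = 3 + 11 = 14.
Step 5: advance 10 -> fork_pos = 14 + 10 = 24.
Unwound prefix: template[0:24] = CACTTTAAAGCGGTAACTCACTTT
Complement it base by base (A<->T, C<->G), keeping left-to-right order:
  [0:5] CACTT -> GTGAA
  [5:10] TAAAG -> ATTTC
  [10:15] CGGTA -> GCCAT
  [15:20] ACTCA -> TGAGT
  [20:24] CTTT -> GAAA
Concatenate: GTGAAATTTCGCCATTGAGTGAAA (length 24; written aligned with the template, i.e. 3'->5').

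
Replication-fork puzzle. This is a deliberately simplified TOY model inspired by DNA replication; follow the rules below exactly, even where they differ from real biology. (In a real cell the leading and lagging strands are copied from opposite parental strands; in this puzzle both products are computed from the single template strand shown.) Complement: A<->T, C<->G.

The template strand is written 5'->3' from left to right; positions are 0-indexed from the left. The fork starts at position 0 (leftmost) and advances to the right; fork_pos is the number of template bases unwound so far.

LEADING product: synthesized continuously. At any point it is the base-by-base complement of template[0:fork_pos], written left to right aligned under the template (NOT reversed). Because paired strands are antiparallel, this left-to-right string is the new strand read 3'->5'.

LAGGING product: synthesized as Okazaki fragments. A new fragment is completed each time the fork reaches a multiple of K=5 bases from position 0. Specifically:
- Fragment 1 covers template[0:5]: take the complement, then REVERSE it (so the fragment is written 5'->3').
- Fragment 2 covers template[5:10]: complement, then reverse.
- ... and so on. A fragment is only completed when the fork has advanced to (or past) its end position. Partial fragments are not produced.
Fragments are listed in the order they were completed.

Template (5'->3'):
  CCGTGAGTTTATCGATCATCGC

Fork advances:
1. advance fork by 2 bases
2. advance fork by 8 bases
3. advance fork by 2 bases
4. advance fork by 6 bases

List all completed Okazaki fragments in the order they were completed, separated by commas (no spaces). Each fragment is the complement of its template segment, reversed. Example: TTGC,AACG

Step 1: advance 2 -> fork_pos = 0 + 2 = 2. Next multiple of 5 is 5 (not reached); still 0 fragment(s).
Step 2: advance 8 -> fork_pos = 2 + 8 = 10. Reached multiple(s) of 5: 5, 10 -> fragments 1-2 completed (2 total).
Step 3: advance 2 -> fork_pos = 10 + 2 = 12. Next multiple of 5 is 15 (not reached); still 2 fragment(s).
Step 4: advance 6 -> fork_pos = 12 + 6 = 18. Reached multiple(s) of 5: 15 -> fragment 3 completed (3 total).
Final fork_pos = 18, so 3 fragment(s) are complete. Build each: template segment -> complement -> reverse.
Fragment 1: template[0:5] = CCGTG -> complement GGCAC -> reversed CACGG
Fragment 2: template[5:10] = AGTTT -> complement TCAAA -> reversed AAACT
Fragment 3: template[10:15] = ATCGA -> complement TAGCT -> reversed TCGAT

Answer: CACGG,AAACT,TCGAT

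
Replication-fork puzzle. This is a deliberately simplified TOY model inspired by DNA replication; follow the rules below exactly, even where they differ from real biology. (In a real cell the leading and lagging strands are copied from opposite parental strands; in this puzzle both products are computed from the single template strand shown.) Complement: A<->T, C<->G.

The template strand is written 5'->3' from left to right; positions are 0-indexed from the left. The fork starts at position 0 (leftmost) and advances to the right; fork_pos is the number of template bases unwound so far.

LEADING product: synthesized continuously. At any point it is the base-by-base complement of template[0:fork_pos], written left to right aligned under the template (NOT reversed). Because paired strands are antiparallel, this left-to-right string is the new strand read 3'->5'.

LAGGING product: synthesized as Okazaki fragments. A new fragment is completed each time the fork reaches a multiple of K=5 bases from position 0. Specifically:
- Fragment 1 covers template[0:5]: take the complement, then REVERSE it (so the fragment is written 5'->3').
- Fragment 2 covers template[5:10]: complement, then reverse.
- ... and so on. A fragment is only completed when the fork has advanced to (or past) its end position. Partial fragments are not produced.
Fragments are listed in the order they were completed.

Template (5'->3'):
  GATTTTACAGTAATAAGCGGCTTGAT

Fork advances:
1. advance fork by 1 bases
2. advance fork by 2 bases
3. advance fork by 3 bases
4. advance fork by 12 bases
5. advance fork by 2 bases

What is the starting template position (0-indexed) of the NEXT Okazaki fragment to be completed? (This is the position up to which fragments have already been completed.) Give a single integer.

Answer: 20

Derivation:
Step 1: advance 1 -> fork_pos = 0 + 1 = 1. Next multiple of 5 is 5 (not reached); still 0 fragment(s).
Step 2: advance 2 -> fork_pos = 1 + 2 = 3. Next multiple of 5 is 5 (not reached); still 0 fragment(s).
Step 3: advance 3 -> fork_pos = 3 + 3 = 6. Reached multiple(s) of 5: 5 -> fragment 1 completed (1 total).
Step 4: advance 12 -> fork_pos = 6 + 12 = 18. Reached multiple(s) of 5: 10, 15 -> fragments 2-3 completed (3 total).
Step 5: advance 2 -> fork_pos = 18 + 2 = 20. Reached multiple(s) of 5: 20 -> fragment 4 completed (4 total).
4 fragment(s) completed, covering template[0:20] (4 x 5 = 20). The next fragment, fragment 5, covers template[20:25], so it starts at position 20.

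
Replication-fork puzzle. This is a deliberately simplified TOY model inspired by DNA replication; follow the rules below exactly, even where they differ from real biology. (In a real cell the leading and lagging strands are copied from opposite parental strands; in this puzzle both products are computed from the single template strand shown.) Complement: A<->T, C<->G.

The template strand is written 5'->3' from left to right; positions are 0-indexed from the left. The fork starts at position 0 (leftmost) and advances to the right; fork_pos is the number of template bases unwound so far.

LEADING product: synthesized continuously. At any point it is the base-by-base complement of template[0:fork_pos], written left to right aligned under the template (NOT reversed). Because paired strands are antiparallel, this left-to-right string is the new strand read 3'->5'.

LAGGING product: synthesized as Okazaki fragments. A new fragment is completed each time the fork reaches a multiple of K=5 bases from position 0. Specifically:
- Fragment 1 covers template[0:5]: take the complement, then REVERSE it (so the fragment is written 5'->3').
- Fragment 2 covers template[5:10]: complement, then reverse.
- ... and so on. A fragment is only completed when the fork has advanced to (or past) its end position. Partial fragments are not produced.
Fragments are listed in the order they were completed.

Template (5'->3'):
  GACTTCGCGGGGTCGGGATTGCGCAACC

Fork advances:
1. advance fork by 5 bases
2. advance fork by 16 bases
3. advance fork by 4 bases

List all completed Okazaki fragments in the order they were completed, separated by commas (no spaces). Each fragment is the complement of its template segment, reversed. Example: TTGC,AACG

Answer: AAGTC,CCGCG,CGACC,AATCC,TGCGC

Derivation:
Step 1: advance 5 -> fork_pos = 0 + 5 = 5. Reached multiple(s) of 5: 5 -> fragment 1 completed (1 total).
Step 2: advance 16 -> fork_pos = 5 + 16 = 21. Reached multiple(s) of 5: 10, 15, 20 -> fragments 2-4 completed (4 total).
Step 3: advance 4 -> fork_pos = 21 + 4 = 25. Reached multiple(s) of 5: 25 -> fragment 5 completed (5 total).
Final fork_pos = 25, so 5 fragment(s) are complete. Build each: template segment -> complement -> reverse.
Fragment 1: template[0:5] = GACTT -> complement CTGAA -> reversed AAGTC
Fragment 2: template[5:10] = CGCGG -> complement GCGCC -> reversed CCGCG
Fragment 3: template[10:15] = GGTCG -> complement CCAGC -> reversed CGACC
Fragment 4: template[15:20] = GGATT -> complement CCTAA -> reversed AATCC
Fragment 5: template[20:25] = GCGCA -> complement CGCGT -> reversed TGCGC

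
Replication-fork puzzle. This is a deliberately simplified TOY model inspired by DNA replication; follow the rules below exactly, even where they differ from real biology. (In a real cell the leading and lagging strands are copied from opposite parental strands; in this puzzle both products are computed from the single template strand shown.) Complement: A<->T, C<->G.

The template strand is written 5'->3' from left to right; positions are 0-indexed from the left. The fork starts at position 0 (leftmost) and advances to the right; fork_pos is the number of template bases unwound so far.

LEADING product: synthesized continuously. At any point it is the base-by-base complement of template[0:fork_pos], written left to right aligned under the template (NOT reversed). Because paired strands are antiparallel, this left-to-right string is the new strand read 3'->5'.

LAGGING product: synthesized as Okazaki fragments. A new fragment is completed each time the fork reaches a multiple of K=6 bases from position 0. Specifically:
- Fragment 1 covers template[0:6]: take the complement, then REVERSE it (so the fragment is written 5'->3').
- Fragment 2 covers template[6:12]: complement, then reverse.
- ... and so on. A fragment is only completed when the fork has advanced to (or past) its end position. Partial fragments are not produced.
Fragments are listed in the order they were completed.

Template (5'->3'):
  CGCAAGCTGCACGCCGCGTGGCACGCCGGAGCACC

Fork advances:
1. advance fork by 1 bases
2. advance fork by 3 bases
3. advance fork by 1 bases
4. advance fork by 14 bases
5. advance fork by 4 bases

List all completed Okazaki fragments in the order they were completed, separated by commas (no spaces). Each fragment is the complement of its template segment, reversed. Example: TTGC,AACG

Step 1: advance 1 -> fork_pos = 0 + 1 = 1. Next multiple of 6 is 6 (not reached); still 0 fragment(s).
Step 2: advance 3 -> fork_pos = 1 + 3 = 4. Next multiple of 6 is 6 (not reached); still 0 fragment(s).
Step 3: advance 1 -> fork_pos = 4 + 1 = 5. Next multiple of 6 is 6 (not reached); still 0 fragment(s).
Step 4: advance 14 -> fork_pos = 5 + 14 = 19. Reached multiple(s) of 6: 6, 12, 18 -> fragments 1-3 completed (3 total).
Step 5: advance 4 -> fork_pos = 19 + 4 = 23. Next multiple of 6 is 24 (not reached); still 3 fragment(s).
Final fork_pos = 23, so 3 fragment(s) are complete. Build each: template segment -> complement -> reverse.
Fragment 1: template[0:6] = CGCAAG -> complement GCGTTC -> reversed CTTGCG
Fragment 2: template[6:12] = CTGCAC -> complement GACGTG -> reversed GTGCAG
Fragment 3: template[12:18] = GCCGCG -> complement CGGCGC -> reversed CGCGGC

Answer: CTTGCG,GTGCAG,CGCGGC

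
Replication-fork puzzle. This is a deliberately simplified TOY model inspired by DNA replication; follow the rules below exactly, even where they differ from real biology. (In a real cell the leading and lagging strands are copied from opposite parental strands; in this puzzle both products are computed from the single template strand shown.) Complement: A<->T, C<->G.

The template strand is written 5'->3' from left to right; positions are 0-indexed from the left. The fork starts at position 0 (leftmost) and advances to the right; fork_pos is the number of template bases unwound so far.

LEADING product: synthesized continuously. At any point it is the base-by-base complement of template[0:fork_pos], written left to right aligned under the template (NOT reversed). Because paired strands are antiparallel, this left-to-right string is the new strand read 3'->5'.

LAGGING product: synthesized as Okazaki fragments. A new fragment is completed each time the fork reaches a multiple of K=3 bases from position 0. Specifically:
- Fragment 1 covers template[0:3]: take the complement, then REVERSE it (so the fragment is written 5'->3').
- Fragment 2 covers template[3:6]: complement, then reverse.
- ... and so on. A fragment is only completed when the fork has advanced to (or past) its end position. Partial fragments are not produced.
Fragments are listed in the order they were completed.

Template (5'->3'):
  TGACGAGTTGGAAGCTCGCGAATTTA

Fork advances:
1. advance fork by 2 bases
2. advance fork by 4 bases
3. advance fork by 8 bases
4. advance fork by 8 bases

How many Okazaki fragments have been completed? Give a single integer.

Answer: 7

Derivation:
Step 1: advance 2 -> fork_pos = 0 + 2 = 2. Next multiple of 3 is 3 (not reached); still 0 fragment(s).
Step 2: advance 4 -> fork_pos = 2 + 4 = 6. Reached multiple(s) of 3: 3, 6 -> fragments 1-2 completed (2 total).
Step 3: advance 8 -> fork_pos = 6 + 8 = 14. Reached multiple(s) of 3: 9, 12 -> fragments 3-4 completed (4 total).
Step 4: advance 8 -> fork_pos = 14 + 8 = 22. Reached multiple(s) of 3: 15, 18, 21 -> fragments 5-7 completed (7 total).
Check: final fork_pos = 22; the multiples of 3 that are <= 22 are 3..21 -> 22 // 3 = 7 completed fragment(s).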